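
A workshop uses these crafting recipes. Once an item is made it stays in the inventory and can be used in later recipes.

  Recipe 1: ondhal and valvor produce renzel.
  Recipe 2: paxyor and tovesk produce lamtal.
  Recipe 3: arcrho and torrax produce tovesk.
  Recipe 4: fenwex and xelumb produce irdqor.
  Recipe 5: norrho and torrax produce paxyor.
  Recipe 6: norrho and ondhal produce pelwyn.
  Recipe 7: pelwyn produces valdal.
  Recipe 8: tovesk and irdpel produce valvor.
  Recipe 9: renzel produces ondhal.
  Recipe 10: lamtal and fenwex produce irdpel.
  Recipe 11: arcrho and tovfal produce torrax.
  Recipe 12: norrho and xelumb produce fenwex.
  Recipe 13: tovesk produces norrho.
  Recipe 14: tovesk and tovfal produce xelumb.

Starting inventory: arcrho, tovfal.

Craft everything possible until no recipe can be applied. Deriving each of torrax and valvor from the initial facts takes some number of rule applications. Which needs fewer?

torrax

torrax: arcrho and tovfal → torrax (Recipe 11). [1 rule application]
valvor: Using Recipe 11, arcrho and tovfal make torrax. arcrho and torrax → tovesk (Recipe 3). tovesk → norrho (Recipe 13). Using Recipe 14, tovesk and tovfal make xelumb. norrho and torrax → paxyor (Recipe 5). norrho and xelumb → fenwex (Recipe 12). Using Recipe 2, paxyor and tovesk make lamtal. lamtal and fenwex → irdpel (Recipe 10). tovesk and irdpel → valvor (Recipe 8). [9 rule applications]
torrax needs fewer.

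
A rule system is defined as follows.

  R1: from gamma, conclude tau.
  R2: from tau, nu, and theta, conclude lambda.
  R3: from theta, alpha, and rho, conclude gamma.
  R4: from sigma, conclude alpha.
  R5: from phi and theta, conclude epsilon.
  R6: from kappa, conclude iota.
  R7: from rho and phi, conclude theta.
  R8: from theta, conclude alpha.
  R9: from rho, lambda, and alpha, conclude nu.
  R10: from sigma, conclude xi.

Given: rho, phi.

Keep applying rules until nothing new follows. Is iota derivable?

iota would need kappa (R6), but kappa is never established.

No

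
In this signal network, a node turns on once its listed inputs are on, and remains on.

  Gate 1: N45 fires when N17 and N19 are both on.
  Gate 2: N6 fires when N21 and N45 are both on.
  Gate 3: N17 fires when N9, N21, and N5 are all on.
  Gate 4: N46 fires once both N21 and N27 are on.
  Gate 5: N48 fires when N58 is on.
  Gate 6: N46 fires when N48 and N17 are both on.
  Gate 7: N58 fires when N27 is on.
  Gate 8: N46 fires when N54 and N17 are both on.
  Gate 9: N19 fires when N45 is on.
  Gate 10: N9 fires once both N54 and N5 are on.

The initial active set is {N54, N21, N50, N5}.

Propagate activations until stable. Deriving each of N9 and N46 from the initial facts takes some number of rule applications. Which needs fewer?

N9

N9: N54 and N5 are on, so N9 fires (Gate 10). [1 rule application]
N46: Gate 10: N54 and N5 on → N9 on. Gate 3: N9, N21, and N5 on → N17 on. Gate 8: N54 and N17 on → N46 on. [3 rule applications]
N9 needs fewer.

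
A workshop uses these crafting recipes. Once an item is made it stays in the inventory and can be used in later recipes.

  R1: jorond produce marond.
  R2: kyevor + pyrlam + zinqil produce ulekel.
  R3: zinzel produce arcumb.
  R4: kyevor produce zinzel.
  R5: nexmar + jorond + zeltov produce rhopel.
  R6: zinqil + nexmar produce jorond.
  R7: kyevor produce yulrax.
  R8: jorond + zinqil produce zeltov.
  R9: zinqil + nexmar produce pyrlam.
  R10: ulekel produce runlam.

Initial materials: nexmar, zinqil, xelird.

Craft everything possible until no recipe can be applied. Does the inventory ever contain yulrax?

No

yulrax would need kyevor (R7), but kyevor is never obtained.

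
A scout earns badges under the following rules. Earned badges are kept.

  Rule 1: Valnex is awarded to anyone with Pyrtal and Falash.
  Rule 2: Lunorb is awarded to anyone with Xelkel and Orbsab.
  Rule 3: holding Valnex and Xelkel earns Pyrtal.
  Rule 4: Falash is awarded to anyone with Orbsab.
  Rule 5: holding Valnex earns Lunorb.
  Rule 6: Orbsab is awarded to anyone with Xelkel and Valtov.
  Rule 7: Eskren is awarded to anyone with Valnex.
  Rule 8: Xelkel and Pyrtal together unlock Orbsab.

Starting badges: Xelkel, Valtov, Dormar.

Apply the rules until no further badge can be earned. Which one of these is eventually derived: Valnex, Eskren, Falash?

Falash

With Xelkel and Valtov, Orbsab is earned (Rule 6).
With Orbsab, Falash is earned (Rule 4).
Valnex would need Pyrtal and Falash (Rule 1), but Pyrtal is never earned. Eskren would need Valnex (Rule 7), but Valnex is never earned.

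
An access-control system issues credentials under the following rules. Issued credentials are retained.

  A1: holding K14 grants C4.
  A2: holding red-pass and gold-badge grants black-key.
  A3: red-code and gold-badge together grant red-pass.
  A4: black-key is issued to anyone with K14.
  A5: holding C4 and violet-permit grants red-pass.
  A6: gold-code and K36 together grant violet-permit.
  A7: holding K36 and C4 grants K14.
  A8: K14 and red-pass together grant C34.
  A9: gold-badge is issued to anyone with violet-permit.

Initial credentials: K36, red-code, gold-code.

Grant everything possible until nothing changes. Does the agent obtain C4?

C4 would need K14 (A1), but K14 is never granted.

No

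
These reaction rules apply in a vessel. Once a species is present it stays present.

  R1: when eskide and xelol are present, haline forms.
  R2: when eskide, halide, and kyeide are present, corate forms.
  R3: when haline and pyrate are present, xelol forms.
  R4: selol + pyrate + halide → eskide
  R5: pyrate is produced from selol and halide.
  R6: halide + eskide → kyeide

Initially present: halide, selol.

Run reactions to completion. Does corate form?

selol and halide present → pyrate forms (R5).
selol, pyrate, and halide present → eskide forms (R4).
halide and eskide present → kyeide forms (R6).
eskide, halide, and kyeide present → corate forms (R2).

Yes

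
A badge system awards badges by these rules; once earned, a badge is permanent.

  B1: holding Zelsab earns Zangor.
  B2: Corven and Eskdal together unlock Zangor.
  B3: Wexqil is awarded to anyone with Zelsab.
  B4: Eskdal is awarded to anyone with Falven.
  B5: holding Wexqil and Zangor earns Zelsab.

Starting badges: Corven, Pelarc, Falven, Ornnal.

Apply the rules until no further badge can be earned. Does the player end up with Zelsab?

No

Zelsab would need Wexqil and Zangor (B5), but Wexqil is never earned.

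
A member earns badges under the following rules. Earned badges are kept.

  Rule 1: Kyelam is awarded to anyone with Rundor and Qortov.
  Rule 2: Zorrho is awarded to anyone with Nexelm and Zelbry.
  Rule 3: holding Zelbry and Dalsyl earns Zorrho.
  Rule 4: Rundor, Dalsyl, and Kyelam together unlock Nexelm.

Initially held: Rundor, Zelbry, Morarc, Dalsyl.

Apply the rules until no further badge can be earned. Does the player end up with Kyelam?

No

Kyelam would need Rundor and Qortov (Rule 1), but Qortov is never earned.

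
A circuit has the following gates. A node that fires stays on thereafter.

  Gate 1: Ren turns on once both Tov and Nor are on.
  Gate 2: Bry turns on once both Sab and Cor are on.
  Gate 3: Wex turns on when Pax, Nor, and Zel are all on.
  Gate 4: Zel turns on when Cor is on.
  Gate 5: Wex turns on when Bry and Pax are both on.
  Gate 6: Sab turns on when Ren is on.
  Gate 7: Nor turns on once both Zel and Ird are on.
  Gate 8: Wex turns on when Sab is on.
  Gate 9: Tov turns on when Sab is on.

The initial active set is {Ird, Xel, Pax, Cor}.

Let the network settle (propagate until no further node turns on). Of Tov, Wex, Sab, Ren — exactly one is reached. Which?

Gate 4: Cor on → Zel on.
Gate 7: Zel and Ird on → Nor on.
Gate 3: Pax, Nor, and Zel on → Wex on.
Sab would need Ren (Gate 6), but Ren never turns on. Ren would need Tov and Nor (Gate 1), but Tov never turns on. Tov would need Sab (Gate 9), but Sab never turns on.

Wex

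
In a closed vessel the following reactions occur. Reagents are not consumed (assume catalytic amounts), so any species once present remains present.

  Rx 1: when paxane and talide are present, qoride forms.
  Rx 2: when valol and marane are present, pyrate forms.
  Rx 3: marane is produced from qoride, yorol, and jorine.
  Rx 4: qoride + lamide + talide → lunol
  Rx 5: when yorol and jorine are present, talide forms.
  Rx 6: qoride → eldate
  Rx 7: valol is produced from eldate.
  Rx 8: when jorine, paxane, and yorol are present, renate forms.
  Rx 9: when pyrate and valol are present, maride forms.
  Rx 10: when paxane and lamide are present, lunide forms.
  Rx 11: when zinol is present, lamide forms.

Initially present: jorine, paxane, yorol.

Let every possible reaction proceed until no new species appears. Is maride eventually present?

yorol and jorine present → talide forms (Rx 5).
paxane and talide present → qoride forms (Rx 1).
qoride, yorol, and jorine present → marane forms (Rx 3).
qoride present → eldate forms (Rx 6).
eldate present → valol forms (Rx 7).
valol and marane present → pyrate forms (Rx 2).
pyrate and valol present → maride forms (Rx 9).

Yes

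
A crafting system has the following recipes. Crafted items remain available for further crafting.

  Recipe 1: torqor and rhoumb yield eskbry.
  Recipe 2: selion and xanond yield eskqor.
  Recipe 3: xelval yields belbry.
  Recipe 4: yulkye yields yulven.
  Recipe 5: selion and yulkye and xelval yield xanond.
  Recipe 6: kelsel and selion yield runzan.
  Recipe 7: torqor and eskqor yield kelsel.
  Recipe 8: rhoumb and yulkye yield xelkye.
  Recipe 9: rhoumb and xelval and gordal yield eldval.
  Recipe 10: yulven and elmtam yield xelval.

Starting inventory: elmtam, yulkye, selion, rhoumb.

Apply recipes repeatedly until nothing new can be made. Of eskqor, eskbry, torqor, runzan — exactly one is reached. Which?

Using Recipe 4, yulkye makes yulven.
Using Recipe 10, yulven and elmtam make xelval.
selion and yulkye and xelval → xanond (Recipe 5).
selion and xanond → eskqor (Recipe 2).
eskbry would need torqor and rhoumb (Recipe 1), but torqor is never obtained. No rule produces torqor, and it is not given. runzan would need kelsel and selion (Recipe 6), but kelsel is never obtained.

eskqor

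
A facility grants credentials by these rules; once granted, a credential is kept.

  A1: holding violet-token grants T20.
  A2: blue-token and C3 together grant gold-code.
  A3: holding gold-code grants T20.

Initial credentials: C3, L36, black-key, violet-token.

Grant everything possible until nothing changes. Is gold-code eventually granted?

No

gold-code would need blue-token and C3 (A2), but blue-token is never granted.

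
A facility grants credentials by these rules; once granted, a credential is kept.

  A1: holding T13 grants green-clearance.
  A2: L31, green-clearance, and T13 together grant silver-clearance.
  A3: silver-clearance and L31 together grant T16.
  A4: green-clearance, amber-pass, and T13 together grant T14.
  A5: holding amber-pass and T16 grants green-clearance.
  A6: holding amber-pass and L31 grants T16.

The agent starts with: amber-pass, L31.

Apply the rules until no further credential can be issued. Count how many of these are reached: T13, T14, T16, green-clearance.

Holding amber-pass and L31 grants T16 (A6).
Holding amber-pass and T16 grants green-clearance (A5).
No rule produces T13, and it is not given.
T14 would need green-clearance, amber-pass, and T13 (A4), but T13 is never granted.
T16: reached.
green-clearance: reached.
Reached: T16 and green-clearance — 2 of the 4.

2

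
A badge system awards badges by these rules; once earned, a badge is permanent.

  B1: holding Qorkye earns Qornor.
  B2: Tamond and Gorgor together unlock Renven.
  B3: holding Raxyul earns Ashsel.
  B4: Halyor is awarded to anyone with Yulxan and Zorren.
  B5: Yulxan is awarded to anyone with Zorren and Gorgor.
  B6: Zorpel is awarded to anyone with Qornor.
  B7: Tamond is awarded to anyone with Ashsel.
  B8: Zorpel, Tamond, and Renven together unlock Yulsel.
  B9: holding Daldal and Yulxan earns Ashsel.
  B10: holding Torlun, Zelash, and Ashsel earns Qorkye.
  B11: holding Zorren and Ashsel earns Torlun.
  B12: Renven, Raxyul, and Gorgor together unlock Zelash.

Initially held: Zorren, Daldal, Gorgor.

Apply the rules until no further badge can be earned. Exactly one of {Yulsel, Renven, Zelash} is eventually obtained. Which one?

Renven

With Zorren and Gorgor, Yulxan is earned (B5).
With Daldal and Yulxan, Ashsel is earned (B9).
With Ashsel, Tamond is earned (B7).
With Tamond and Gorgor, Renven is earned (B2).
Zelash would need Renven, Raxyul, and Gorgor (B12), but Raxyul is never earned. Yulsel would need Zorpel, Tamond, and Renven (B8), but Zorpel is never earned.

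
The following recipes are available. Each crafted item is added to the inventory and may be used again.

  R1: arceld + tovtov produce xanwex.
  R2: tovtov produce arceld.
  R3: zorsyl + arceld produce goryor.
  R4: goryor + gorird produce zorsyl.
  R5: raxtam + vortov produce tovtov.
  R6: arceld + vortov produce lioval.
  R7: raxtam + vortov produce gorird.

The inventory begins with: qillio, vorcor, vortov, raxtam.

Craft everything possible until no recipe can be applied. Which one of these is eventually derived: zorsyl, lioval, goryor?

lioval

Using R5, raxtam and vortov make tovtov.
Using R2, tovtov makes arceld.
arceld + vortov → lioval (R6).
zorsyl would need goryor and gorird (R4), but goryor is never obtained. goryor would need zorsyl and arceld (R3), but zorsyl is never obtained.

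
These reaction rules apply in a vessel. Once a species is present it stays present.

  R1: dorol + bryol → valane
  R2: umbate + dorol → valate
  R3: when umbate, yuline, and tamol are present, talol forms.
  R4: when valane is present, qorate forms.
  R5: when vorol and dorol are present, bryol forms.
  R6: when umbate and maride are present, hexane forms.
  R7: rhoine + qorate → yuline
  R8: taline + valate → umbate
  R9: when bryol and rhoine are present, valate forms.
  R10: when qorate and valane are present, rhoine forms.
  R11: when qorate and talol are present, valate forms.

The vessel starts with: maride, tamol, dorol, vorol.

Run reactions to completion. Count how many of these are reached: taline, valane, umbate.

vorol and dorol present → bryol forms (R5).
dorol and bryol present → valane forms (R1).
No rule produces taline, and it is not given.
valane: reached.
umbate would need taline and valate (R8), but taline never forms.
Reached: valane — 1 of the 3.

1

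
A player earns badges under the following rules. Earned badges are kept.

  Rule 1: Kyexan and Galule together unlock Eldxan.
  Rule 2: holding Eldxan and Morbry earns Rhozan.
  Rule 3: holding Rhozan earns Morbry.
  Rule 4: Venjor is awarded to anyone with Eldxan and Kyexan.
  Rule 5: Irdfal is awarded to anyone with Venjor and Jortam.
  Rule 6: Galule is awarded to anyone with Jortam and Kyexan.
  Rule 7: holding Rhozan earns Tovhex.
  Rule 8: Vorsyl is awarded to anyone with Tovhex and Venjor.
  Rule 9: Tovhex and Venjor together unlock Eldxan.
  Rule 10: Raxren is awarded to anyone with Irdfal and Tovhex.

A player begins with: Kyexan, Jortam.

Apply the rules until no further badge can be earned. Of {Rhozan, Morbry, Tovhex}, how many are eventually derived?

0

Rhozan would need Eldxan and Morbry (Rule 2), but Morbry is never earned.
Morbry would need Rhozan (Rule 3), but Rhozan is never earned.
Tovhex would need Rhozan (Rule 7), but Rhozan is never earned.
None of the 3 are reached.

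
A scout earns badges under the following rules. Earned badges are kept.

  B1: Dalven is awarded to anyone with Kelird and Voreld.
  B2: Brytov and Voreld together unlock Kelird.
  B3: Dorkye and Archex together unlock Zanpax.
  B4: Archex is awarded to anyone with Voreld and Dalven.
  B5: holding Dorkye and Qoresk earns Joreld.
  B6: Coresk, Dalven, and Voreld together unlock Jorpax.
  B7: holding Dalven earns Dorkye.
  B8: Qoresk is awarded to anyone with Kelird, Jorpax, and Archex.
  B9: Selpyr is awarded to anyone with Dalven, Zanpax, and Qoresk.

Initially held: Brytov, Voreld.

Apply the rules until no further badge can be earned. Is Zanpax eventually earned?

With Brytov and Voreld, Kelird is earned (B2).
With Kelird and Voreld, Dalven is earned (B1).
With Dalven, Dorkye is earned (B7).
With Voreld and Dalven, Archex is earned (B4).
With Dorkye and Archex, Zanpax is earned (B3).

Yes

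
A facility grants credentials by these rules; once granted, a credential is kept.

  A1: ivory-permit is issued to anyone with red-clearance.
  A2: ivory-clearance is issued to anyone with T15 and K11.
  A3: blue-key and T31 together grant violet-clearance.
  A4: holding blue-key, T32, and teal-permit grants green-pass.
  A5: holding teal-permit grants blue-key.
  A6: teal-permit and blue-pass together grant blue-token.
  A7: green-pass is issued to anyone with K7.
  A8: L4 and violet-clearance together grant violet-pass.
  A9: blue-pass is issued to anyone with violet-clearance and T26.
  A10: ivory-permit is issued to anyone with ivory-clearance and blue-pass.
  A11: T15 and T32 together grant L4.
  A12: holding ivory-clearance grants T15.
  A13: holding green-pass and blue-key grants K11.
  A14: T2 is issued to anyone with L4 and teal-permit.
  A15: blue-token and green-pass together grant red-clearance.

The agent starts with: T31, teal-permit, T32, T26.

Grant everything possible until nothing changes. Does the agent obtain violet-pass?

No

violet-pass would need L4 and violet-clearance (A8), but L4 is never granted.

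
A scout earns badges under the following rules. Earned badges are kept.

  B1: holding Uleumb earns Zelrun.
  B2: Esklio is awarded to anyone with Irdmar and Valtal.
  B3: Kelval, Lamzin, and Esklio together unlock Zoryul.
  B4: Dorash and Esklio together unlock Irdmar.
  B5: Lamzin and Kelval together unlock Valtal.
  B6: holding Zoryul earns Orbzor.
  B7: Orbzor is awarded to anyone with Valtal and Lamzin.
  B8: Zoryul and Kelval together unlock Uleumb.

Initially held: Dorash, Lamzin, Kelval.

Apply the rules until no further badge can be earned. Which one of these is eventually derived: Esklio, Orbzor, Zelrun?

Orbzor

With Lamzin and Kelval, Valtal is earned (B5).
With Valtal and Lamzin, Orbzor is earned (B7).
Esklio would need Irdmar and Valtal (B2), but Irdmar is never earned. Zelrun would need Uleumb (B1), but Uleumb is never earned.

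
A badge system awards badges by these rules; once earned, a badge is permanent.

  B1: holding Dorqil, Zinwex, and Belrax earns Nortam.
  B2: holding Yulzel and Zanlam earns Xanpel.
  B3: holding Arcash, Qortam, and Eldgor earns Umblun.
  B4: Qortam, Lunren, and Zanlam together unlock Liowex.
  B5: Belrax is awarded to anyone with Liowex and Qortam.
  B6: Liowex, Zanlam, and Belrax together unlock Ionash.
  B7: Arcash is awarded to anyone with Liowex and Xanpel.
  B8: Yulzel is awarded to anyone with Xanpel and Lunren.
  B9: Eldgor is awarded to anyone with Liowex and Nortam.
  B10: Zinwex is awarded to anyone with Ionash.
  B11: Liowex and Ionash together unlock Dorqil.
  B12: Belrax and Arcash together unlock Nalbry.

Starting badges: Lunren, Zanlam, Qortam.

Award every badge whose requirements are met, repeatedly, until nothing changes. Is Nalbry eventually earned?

Nalbry would need Belrax and Arcash (B12), but Arcash is never earned.

No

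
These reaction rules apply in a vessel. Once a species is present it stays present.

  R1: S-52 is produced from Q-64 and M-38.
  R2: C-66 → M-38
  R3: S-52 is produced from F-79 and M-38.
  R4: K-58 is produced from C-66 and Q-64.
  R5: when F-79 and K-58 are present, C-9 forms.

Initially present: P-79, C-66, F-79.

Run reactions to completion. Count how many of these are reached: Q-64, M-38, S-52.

C-66 present → M-38 forms (R2).
F-79 and M-38 present → S-52 forms (R3).
No rule produces Q-64, and it is not given.
M-38: reached.
S-52: reached.
Reached: M-38 and S-52 — 2 of the 3.

2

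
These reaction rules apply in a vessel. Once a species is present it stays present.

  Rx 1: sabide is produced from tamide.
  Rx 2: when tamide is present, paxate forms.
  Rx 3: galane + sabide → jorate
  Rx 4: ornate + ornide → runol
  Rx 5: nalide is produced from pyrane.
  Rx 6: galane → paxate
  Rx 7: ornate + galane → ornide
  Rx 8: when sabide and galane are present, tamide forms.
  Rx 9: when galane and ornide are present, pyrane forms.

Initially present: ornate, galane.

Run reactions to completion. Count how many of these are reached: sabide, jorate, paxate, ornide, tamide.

galane present → paxate forms (Rx 6).
ornate and galane present → ornide forms (Rx 7).
sabide would need tamide (Rx 1), but tamide never forms.
jorate would need galane and sabide (Rx 3), but sabide never forms.
paxate: reached.
ornide: reached.
tamide would need sabide and galane (Rx 8), but sabide never forms.
Reached: paxate and ornide — 2 of the 5.

2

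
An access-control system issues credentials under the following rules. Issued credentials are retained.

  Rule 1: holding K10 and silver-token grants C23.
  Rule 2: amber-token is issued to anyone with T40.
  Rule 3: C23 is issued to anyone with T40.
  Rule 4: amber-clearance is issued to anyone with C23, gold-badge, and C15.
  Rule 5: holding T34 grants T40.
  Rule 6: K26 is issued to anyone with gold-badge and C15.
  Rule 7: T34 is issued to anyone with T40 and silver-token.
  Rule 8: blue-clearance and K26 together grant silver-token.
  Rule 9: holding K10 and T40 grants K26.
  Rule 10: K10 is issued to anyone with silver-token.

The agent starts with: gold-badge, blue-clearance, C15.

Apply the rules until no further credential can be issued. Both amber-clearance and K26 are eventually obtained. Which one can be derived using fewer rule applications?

K26

K26: Holding gold-badge and C15 grants K26 (Rule 6). [1 rule application]
amber-clearance: Holding gold-badge and C15 grants K26 (Rule 6). Holding blue-clearance and K26 grants silver-token (Rule 8). Holding silver-token grants K10 (Rule 10). Holding K10 and silver-token grants C23 (Rule 1). Holding C23, gold-badge, and C15 grants amber-clearance (Rule 4). [5 rule applications]
K26 needs fewer.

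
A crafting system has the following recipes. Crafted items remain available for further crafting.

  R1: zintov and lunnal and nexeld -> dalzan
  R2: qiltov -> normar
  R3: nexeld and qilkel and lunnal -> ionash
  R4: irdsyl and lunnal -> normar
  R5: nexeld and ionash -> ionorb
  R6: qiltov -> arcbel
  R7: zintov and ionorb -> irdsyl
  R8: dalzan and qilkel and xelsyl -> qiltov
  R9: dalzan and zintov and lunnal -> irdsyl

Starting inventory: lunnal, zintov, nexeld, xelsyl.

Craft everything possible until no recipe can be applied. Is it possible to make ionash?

ionash would need nexeld, qilkel, and lunnal (R3), but qilkel is never obtained.

No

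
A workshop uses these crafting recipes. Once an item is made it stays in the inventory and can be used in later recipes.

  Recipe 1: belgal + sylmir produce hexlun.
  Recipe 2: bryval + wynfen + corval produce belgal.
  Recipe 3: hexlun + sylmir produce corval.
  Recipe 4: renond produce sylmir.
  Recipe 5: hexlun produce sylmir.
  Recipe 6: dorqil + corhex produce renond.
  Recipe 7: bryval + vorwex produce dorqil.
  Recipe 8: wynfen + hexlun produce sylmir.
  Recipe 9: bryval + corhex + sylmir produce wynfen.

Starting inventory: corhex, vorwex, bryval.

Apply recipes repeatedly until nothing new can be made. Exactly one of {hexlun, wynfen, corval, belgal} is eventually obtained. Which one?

wynfen

bryval + vorwex → dorqil (Recipe 7).
Using Recipe 6, dorqil and corhex make renond.
Using Recipe 4, renond makes sylmir.
bryval + corhex + sylmir → wynfen (Recipe 9).
hexlun would need belgal and sylmir (Recipe 1), but belgal is never obtained. belgal would need bryval, wynfen, and corval (Recipe 2), but corval is never obtained. corval would need hexlun and sylmir (Recipe 3), but hexlun is never obtained.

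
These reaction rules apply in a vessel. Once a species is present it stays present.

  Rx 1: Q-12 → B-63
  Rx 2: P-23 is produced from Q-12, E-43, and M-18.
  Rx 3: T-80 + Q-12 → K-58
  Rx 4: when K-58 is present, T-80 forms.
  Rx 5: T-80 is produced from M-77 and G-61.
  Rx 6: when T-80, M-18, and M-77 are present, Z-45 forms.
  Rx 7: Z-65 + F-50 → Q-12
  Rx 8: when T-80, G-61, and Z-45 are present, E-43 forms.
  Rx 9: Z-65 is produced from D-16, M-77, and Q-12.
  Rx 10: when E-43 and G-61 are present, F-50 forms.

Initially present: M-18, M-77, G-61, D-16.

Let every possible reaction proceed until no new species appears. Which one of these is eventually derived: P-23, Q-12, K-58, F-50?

M-77 and G-61 present → T-80 forms (Rx 5).
T-80, M-18, and M-77 present → Z-45 forms (Rx 6).
T-80, G-61, and Z-45 present → E-43 forms (Rx 8).
E-43 and G-61 present → F-50 forms (Rx 10).
P-23 would need Q-12, E-43, and M-18 (Rx 2), but Q-12 never forms. Q-12 would need Z-65 and F-50 (Rx 7), but Z-65 never forms. K-58 would need T-80 and Q-12 (Rx 3), but Q-12 never forms.

F-50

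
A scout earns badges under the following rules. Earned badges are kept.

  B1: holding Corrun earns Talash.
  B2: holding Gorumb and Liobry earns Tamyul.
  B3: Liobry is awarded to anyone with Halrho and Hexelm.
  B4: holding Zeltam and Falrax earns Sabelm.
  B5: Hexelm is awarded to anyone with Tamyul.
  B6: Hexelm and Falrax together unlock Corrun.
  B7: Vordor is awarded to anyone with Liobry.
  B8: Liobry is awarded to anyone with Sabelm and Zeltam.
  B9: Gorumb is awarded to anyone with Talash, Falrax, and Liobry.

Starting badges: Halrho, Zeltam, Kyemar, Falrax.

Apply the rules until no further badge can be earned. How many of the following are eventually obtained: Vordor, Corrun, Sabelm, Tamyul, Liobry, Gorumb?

3

With Zeltam and Falrax, Sabelm is earned (B4).
With Sabelm and Zeltam, Liobry is earned (B8).
With Liobry, Vordor is earned (B7).
Vordor: reached.
Corrun would need Hexelm and Falrax (B6), but Hexelm is never earned.
Sabelm: reached.
Tamyul would need Gorumb and Liobry (B2), but Gorumb is never earned.
Liobry: reached.
Gorumb would need Talash, Falrax, and Liobry (B9), but Talash is never earned.
Reached: Vordor, Sabelm, and Liobry — 3 of the 6.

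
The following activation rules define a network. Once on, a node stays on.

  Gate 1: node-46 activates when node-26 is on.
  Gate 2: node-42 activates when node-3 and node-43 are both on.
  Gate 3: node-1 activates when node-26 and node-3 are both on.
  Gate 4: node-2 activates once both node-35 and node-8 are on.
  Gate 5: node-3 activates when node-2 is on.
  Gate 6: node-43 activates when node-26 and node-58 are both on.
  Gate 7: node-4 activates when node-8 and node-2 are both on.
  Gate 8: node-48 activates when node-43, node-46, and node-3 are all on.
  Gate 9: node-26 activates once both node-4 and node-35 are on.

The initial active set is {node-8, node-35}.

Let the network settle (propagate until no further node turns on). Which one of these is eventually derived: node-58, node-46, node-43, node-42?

node-46

node-35 and node-8 are on, so node-2 activates (Gate 4).
node-8 and node-2 are on, so node-4 activates (Gate 7).
Gate 9: node-4 and node-35 on → node-26 on.
node-26 is on, so node-46 activates (Gate 1).
node-43 would need node-26 and node-58 (Gate 6), but node-58 never turns on. No rule produces node-58, and it is not given. node-42 would need node-3 and node-43 (Gate 2), but node-43 never turns on.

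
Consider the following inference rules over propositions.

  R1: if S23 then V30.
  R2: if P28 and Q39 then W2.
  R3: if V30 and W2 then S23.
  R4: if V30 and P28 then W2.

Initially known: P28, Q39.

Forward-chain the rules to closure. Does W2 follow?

Yes

From P28 and Q39, R2 gives W2.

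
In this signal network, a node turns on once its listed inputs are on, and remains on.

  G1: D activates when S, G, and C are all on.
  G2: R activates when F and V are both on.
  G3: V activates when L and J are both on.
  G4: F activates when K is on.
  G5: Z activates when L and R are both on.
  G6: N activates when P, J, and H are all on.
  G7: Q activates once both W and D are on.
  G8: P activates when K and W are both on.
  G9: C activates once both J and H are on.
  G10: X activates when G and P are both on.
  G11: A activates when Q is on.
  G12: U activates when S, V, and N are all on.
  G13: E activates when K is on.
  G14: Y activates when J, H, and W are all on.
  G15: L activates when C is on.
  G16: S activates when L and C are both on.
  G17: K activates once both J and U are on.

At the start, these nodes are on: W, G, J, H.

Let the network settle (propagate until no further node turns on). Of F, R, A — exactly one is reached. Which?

J and H are on, so C activates (G9).
G15: C on → L on.
L and C are on, so S activates (G16).
G1: S, G, and C on → D on.
G7: W and D on → Q on.
G11: Q on → A on.
R would need F and V (G2), but F never turns on. F would need K (G4), but K never turns on.

A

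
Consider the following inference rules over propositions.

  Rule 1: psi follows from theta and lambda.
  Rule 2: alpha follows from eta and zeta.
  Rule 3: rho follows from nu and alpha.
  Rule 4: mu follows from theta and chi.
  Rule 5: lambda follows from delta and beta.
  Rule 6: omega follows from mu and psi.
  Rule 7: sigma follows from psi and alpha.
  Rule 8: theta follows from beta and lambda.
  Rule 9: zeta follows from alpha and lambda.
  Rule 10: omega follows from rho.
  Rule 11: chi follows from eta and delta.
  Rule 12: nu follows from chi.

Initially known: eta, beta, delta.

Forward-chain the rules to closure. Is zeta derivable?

No

zeta would need alpha and lambda (Rule 9), but alpha is never established.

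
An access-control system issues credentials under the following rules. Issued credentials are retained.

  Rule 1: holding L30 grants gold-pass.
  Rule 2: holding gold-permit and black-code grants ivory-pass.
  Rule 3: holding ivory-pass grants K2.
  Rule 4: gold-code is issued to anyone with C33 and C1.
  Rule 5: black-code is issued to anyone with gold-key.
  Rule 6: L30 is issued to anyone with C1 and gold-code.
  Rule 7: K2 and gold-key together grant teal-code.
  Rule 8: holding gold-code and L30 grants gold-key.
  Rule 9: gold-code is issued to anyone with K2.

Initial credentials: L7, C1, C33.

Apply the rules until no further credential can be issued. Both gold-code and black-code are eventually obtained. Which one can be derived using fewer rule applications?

gold-code: Holding C33 and C1 grants gold-code (Rule 4). [1 rule application]
black-code: Holding C33 and C1 grants gold-code (Rule 4). Holding C1 and gold-code grants L30 (Rule 6). Holding gold-code and L30 grants gold-key (Rule 8). Holding gold-key grants black-code (Rule 5). [4 rule applications]
gold-code needs fewer.

gold-code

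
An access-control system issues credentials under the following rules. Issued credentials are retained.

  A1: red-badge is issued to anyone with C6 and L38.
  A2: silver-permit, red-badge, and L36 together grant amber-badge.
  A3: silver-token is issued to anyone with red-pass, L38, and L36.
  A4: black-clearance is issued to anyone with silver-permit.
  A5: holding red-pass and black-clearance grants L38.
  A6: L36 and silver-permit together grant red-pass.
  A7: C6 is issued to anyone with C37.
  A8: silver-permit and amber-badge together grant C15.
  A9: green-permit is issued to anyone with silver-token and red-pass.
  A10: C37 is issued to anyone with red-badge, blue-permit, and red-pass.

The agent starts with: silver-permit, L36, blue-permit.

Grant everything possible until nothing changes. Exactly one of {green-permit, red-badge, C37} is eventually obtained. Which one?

green-permit

Holding silver-permit grants black-clearance (A4).
Holding L36 and silver-permit grants red-pass (A6).
Holding red-pass and black-clearance grants L38 (A5).
Holding red-pass, L38, and L36 grants silver-token (A3).
Holding silver-token and red-pass grants green-permit (A9).
red-badge would need C6 and L38 (A1), but C6 is never granted. C37 would need red-badge, blue-permit, and red-pass (A10), but red-badge is never granted.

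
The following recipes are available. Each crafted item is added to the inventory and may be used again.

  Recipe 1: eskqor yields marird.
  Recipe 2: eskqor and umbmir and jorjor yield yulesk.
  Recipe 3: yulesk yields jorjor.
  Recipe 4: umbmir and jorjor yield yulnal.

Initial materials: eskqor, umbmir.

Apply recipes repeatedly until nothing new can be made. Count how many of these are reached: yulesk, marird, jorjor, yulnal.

1

Using Recipe 1, eskqor makes marird.
yulesk would need eskqor, umbmir, and jorjor (Recipe 2), but jorjor is never obtained.
marird: reached.
jorjor would need yulesk (Recipe 3), but yulesk is never obtained.
yulnal would need umbmir and jorjor (Recipe 4), but jorjor is never obtained.
Reached: marird — 1 of the 4.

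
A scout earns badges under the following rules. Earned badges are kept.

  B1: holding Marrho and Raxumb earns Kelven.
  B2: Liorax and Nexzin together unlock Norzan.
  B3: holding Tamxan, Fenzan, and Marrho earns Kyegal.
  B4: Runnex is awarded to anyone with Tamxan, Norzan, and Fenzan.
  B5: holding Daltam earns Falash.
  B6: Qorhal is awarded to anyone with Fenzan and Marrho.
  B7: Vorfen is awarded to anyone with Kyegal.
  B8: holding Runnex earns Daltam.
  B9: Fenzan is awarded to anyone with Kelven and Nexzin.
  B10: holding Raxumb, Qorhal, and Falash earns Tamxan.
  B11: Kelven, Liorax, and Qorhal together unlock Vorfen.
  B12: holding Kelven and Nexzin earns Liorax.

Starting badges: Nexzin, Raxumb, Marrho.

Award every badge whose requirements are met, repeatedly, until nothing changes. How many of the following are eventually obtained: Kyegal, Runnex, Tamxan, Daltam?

Kyegal would need Tamxan, Fenzan, and Marrho (B3), but Tamxan is never earned.
Runnex would need Tamxan, Norzan, and Fenzan (B4), but Tamxan is never earned.
Tamxan would need Raxumb, Qorhal, and Falash (B10), but Falash is never earned.
Daltam would need Runnex (B8), but Runnex is never earned.
None of the 4 are reached.

0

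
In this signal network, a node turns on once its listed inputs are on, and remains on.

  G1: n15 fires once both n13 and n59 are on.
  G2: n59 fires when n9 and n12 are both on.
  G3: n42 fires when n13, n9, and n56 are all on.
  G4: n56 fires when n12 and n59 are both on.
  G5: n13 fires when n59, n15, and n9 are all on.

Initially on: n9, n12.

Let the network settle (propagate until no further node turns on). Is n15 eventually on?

No

n15 would need n13 and n59 (G1), but n13 never turns on.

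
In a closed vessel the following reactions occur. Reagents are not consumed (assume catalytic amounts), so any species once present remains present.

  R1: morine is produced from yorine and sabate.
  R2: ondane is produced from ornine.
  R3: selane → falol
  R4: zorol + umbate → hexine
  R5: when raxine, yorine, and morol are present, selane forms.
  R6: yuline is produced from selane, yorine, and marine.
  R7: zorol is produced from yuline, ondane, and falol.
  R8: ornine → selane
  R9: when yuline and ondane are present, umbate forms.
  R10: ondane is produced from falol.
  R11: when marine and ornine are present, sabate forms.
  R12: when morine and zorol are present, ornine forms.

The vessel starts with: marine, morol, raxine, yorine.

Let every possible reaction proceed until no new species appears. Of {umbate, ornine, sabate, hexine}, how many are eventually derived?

raxine, yorine, and morol present → selane forms (R5).
selane present → falol forms (R3).
selane, yorine, and marine present → yuline forms (R6).
falol present → ondane forms (R10).
yuline, ondane, and falol present → zorol forms (R7).
yuline and ondane present → umbate forms (R9).
zorol and umbate present → hexine forms (R4).
umbate: reached.
ornine would need morine and zorol (R12), but morine never forms.
sabate would need marine and ornine (R11), but ornine never forms.
hexine: reached.
Reached: umbate and hexine — 2 of the 4.

2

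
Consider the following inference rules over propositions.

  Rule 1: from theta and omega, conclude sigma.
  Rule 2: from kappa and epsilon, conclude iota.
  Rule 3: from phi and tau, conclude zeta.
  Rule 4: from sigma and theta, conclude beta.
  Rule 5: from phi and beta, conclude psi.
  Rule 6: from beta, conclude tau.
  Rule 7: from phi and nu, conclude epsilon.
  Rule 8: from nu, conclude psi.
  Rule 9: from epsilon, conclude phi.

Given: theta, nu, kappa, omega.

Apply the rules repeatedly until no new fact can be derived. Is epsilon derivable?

epsilon would need phi and nu (Rule 7), but phi is never established.

No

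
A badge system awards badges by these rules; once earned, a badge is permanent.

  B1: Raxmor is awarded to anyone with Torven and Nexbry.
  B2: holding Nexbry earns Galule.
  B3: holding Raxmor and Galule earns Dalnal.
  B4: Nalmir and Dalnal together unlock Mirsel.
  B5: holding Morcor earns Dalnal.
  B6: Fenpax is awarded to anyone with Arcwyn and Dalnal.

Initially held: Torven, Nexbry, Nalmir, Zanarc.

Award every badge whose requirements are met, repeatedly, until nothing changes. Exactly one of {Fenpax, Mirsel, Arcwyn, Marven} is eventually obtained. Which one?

With Nexbry, Galule is earned (B2).
With Torven and Nexbry, Raxmor is earned (B1).
With Raxmor and Galule, Dalnal is earned (B3).
With Nalmir and Dalnal, Mirsel is earned (B4).
No rule produces Marven, and it is not given. No rule produces Arcwyn, and it is not given. Fenpax would need Arcwyn and Dalnal (B6), but Arcwyn is never earned.

Mirsel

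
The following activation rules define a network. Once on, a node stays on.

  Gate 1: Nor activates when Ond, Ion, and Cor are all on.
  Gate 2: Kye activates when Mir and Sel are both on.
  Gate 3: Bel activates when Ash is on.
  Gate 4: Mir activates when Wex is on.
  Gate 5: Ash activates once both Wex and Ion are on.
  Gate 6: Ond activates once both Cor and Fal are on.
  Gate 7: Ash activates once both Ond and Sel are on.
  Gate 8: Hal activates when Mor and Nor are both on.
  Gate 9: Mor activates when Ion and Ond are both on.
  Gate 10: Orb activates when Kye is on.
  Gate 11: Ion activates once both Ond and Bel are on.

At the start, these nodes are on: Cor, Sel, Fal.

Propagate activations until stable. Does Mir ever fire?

Mir would need Wex (Gate 4), but Wex never turns on.

No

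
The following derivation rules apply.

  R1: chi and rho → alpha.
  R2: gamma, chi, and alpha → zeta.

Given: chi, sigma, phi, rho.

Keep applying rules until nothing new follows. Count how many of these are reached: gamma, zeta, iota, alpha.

From chi and rho, R1 gives alpha.
No rule produces gamma, and it is not given.
zeta would need gamma, chi, and alpha (R2), but gamma is never established.
No rule produces iota, and it is not given.
alpha: reached.
Reached: alpha — 1 of the 4.

1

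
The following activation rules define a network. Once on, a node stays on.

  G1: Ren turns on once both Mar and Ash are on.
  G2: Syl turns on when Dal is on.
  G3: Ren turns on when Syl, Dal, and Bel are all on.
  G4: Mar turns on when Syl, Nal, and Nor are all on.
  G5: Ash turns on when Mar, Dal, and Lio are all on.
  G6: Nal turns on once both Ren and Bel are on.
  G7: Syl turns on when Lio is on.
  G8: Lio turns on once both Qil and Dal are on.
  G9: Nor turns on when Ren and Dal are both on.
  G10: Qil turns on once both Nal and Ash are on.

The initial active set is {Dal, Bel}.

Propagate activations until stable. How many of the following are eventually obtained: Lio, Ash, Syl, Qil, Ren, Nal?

Dal is on, so Syl turns on (G2).
Syl, Dal, and Bel are on, so Ren turns on (G3).
G6: Ren and Bel on → Nal on.
Lio would need Qil and Dal (G8), but Qil never turns on.
Ash would need Mar, Dal, and Lio (G5), but Lio never turns on.
Syl: reached.
Qil would need Nal and Ash (G10), but Ash never turns on.
Ren: reached.
Nal: reached.
Reached: Syl, Ren, and Nal — 3 of the 6.

3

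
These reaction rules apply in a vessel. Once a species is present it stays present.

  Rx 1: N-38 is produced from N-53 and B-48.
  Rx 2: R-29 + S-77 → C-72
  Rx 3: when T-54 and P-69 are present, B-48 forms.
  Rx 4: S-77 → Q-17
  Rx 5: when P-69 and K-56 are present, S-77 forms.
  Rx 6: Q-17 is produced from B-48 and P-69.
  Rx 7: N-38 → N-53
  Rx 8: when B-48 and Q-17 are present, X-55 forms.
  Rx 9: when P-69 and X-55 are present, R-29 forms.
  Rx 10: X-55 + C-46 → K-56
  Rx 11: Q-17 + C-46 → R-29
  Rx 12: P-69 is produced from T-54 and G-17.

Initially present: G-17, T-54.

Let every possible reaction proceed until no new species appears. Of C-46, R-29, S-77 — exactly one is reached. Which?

T-54 and G-17 present → P-69 forms (Rx 12).
T-54 and P-69 present → B-48 forms (Rx 3).
B-48 and P-69 present → Q-17 forms (Rx 6).
B-48 and Q-17 present → X-55 forms (Rx 8).
P-69 and X-55 present → R-29 forms (Rx 9).
No rule produces C-46, and it is not given. S-77 would need P-69 and K-56 (Rx 5), but K-56 never forms.

R-29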